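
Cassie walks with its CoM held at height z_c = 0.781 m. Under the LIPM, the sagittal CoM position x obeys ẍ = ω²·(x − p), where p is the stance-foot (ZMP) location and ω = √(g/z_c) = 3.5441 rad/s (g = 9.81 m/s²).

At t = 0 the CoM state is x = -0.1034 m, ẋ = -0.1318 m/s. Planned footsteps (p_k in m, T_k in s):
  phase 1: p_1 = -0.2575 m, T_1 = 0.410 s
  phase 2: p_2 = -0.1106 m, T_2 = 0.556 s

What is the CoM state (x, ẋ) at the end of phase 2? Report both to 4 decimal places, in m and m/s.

x = 1.1487, ẋ = 4.5136

phase 1: p=-0.2575, T=0.410, ωT=1.453081, cosh=2.255059, sinh=2.021210; start (x,ẋ)=(-0.103400, -0.131800) → end (x,ẋ)=(0.014839, 0.806659)
phase 2: p=-0.1106, T=0.556, ωT=1.970520, cosh=3.656894, sinh=3.517509; start (x,ẋ)=(0.014839, 0.806659) → end (x,ẋ)=(1.148723, 4.513635)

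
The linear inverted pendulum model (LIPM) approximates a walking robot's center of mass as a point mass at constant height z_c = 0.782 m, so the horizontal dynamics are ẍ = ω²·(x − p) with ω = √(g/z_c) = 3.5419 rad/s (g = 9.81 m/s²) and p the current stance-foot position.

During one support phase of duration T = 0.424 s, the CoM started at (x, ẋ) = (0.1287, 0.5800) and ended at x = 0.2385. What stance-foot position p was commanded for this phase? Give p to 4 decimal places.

ωT = 3.5419·0.424 = 1.501766; cosh(ωT) = 2.356173, sinh(ωT) = 2.133436
x(T) = p + (x₀−p)·cosh(ωT) + (ẋ₀/ω)·sinh(ωT) ⇒ p·(1 − cosh) = x(T) − x₀·cosh − (ẋ₀/ω)·sinh
numerator   = 0.2385 − (0.1287)·2.356173 − (0.5800/3.5419)·2.133436 = -0.414098
denominator = 1 − 2.356173 = -1.356173
p = -0.414098 / -1.356173 = 0.3053

p = 0.3053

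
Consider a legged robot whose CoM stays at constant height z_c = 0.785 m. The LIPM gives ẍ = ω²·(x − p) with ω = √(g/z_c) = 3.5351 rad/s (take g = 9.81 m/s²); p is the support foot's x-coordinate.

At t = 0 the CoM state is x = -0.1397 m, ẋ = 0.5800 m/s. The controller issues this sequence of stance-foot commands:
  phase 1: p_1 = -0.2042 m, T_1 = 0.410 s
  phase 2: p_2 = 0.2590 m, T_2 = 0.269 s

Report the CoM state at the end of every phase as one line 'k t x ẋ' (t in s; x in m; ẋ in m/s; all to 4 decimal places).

phase 1: p=-0.2042, T=0.410, ωT=1.449391, cosh=2.247616, sinh=2.012903; start (x,ẋ)=(-0.139700, 0.580000) → end (x,ẋ)=(0.271026, 1.762587)
phase 2: p=0.2590, T=0.269, ωT=0.950942, cosh=1.487262, sinh=1.100885; start (x,ẋ)=(0.271026, 1.762587) → end (x,ẋ)=(0.825783, 2.668231)

1 0.4100 0.2710 1.7626
2 0.6790 0.8258 2.6682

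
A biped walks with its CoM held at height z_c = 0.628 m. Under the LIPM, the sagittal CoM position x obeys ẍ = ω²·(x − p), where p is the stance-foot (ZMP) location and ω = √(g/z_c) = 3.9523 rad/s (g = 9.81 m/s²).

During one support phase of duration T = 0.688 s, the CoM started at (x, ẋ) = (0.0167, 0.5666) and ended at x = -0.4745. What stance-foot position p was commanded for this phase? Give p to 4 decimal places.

ωT = 3.9523·0.688 = 2.719182; cosh(ωT) = 7.616922, sinh(ωT) = 7.550994
x(T) = p + (x₀−p)·cosh(ωT) + (ẋ₀/ω)·sinh(ωT) ⇒ p·(1 − cosh) = x(T) − x₀·cosh − (ẋ₀/ω)·sinh
numerator   = -0.4745 − (0.0167)·7.616922 − (0.5666/3.9523)·7.550994 = -1.684210
denominator = 1 − 7.616922 = -6.616922
p = -1.684210 / -6.616922 = 0.2545

p = 0.2545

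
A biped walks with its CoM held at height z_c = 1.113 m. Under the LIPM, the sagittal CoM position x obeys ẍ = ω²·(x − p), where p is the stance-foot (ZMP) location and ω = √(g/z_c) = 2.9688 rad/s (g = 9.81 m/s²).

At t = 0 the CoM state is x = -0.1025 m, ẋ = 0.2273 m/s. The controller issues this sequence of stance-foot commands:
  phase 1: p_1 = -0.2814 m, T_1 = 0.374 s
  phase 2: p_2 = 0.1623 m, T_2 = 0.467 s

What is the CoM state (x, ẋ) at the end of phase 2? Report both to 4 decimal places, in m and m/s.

phase 1: p=-0.2814, T=0.374, ωT=1.110331, cosh=1.682407, sinh=1.352957; start (x,ẋ)=(-0.102500, 0.227300) → end (x,ẋ)=(0.123169, 1.100991)
phase 2: p=0.1623, T=0.467, ωT=1.386430, cosh=2.125254, sinh=1.875287; start (x,ẋ)=(0.123169, 1.100991) → end (x,ẋ)=(0.774594, 2.122029)

x = 0.7746, ẋ = 2.1220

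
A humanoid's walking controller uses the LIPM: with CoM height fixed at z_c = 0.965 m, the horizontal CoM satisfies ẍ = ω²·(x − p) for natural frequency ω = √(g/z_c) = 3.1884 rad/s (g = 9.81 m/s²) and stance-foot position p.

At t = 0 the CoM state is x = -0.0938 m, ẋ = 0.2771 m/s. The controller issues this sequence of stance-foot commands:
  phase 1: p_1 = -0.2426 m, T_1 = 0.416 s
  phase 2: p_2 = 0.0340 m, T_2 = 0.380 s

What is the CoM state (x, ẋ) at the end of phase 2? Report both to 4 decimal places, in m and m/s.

x = 1.0221, ẋ = 3.3973

phase 1: p=-0.2426, T=0.416, ωT=1.326374, cosh=2.016399, sinh=1.750961; start (x,ẋ)=(-0.093800, 0.277100) → end (x,ẋ)=(0.209614, 1.389459)
phase 2: p=0.0340, T=0.380, ωT=1.211592, cosh=1.828275, sinh=1.530552; start (x,ẋ)=(0.209614, 1.389459) → end (x,ẋ)=(1.022064, 3.397313)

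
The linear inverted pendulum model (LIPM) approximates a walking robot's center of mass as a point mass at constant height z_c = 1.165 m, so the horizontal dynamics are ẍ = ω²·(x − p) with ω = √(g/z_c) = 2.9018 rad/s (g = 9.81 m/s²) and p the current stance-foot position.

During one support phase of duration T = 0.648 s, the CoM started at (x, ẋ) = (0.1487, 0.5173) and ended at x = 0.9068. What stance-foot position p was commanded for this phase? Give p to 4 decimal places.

ωT = 2.9018·0.648 = 1.880366; cosh(ωT) = 3.354220, sinh(ωT) = 3.201686
x(T) = p + (x₀−p)·cosh(ωT) + (ẋ₀/ω)·sinh(ωT) ⇒ p·(1 − cosh) = x(T) − x₀·cosh − (ẋ₀/ω)·sinh
numerator   = 0.9068 − (0.1487)·3.354220 − (0.5173/2.9018)·3.201686 = -0.162733
denominator = 1 − 3.354220 = -2.354220
p = -0.162733 / -2.354220 = 0.0691

p = 0.0691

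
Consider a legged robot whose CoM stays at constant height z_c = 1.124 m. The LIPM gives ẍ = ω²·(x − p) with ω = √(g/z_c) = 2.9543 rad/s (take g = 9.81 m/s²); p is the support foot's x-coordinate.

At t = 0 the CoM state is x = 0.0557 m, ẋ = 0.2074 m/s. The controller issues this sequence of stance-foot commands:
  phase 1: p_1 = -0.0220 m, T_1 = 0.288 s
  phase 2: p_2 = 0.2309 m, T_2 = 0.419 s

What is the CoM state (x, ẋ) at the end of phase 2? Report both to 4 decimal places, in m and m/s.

x = 0.3558, ẋ = 0.5829

phase 1: p=-0.0220, T=0.288, ωT=0.850838, cosh=1.384333, sinh=0.957276; start (x,ẋ)=(0.055700, 0.207400) → end (x,ẋ)=(0.152766, 0.506853)
phase 2: p=0.2309, T=0.419, ωT=1.237852, cosh=1.869102, sinh=1.579096; start (x,ẋ)=(0.152766, 0.506853) → end (x,ẋ)=(0.355776, 0.582855)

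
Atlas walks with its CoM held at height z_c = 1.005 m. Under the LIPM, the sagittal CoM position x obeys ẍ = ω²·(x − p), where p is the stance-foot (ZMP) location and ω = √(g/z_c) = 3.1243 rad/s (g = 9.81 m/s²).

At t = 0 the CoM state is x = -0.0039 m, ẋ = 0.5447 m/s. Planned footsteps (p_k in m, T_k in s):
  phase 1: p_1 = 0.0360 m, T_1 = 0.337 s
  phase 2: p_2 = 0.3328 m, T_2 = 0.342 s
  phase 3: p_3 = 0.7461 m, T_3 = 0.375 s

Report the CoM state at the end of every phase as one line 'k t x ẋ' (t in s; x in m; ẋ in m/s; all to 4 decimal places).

phase 1: p=0.0360, T=0.337, ωT=1.052889, cosh=1.607424, sinh=1.258495; start (x,ẋ)=(-0.003900, 0.544700) → end (x,ẋ)=(0.191274, 0.718680)
phase 2: p=0.3328, T=0.342, ωT=1.068511, cosh=1.627280, sinh=1.283760; start (x,ẋ)=(0.191274, 0.718680) → end (x,ẋ)=(0.397799, 0.601853)
phase 3: p=0.7461, T=0.375, ωT=1.171612, cosh=1.768530, sinh=1.458663; start (x,ẋ)=(0.397799, 0.601853) → end (x,ẋ)=(0.411111, -0.522915)

1 0.3370 0.1913 0.7187
2 0.6790 0.3978 0.6019
3 1.0540 0.4111 -0.5229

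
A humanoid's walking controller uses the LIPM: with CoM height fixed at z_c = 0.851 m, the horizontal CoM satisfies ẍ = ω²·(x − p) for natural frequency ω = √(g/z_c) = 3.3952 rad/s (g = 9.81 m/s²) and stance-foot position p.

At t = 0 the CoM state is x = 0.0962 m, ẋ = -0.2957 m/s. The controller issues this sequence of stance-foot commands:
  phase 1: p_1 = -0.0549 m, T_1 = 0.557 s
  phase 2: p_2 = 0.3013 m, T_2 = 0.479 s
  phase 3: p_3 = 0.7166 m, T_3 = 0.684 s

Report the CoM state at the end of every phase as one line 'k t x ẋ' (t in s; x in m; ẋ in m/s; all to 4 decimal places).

1 0.5570 0.1752 0.6590
2 1.0360 0.4426 0.6936
3 1.7200 0.3376 -1.1276

phase 1: p=-0.0549, T=0.557, ωT=1.891126, cosh=3.388865, sinh=3.237964; start (x,ẋ)=(0.096200, -0.295700) → end (x,ẋ)=(0.175152, 0.659036)
phase 2: p=0.3013, T=0.479, ωT=1.626301, cosh=2.640843, sinh=2.444187; start (x,ẋ)=(0.175152, 0.659036) → end (x,ẋ)=(0.442599, 0.693568)
phase 3: p=0.7166, T=0.684, ωT=2.322317, cosh=5.148661, sinh=5.050615; start (x,ẋ)=(0.442599, 0.693568) → end (x,ẋ)=(0.337595, -1.127585)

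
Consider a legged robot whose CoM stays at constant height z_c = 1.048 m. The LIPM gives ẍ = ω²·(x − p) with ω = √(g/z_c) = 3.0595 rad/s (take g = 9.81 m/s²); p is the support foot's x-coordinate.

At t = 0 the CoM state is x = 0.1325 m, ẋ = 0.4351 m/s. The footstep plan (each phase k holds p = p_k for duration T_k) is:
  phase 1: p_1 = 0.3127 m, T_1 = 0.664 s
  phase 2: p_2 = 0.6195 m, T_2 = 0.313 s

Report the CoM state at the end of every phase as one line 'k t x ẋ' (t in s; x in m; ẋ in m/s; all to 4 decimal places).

1 0.6640 0.1467 -0.3785
2 0.9770 -0.2245 -2.1725

phase 1: p=0.3127, T=0.664, ωT=2.031508, cosh=3.878357, sinh=3.747220; start (x,ẋ)=(0.132500, 0.435100) → end (x,ẋ)=(0.146723, -0.378451)
phase 2: p=0.6195, T=0.313, ωT=0.957623, cosh=1.494651, sinh=1.110847; start (x,ẋ)=(0.146723, -0.378451) → end (x,ẋ)=(-0.224545, -2.172450)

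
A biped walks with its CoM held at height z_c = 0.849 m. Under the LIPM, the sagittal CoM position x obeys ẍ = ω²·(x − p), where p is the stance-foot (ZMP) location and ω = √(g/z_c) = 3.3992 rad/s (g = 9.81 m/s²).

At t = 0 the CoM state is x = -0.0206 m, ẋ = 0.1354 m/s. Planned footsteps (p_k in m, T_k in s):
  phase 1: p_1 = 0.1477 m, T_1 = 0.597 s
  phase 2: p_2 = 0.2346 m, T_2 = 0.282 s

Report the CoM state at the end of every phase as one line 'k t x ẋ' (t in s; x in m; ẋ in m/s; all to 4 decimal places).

phase 1: p=0.1477, T=0.597, ωT=2.029322, cosh=3.870177, sinh=3.738752; start (x,ẋ)=(-0.020600, 0.135400) → end (x,ẋ)=(-0.354725, -1.614863)
phase 2: p=0.2346, T=0.282, ωT=0.958574, cosh=1.495708, sinh=1.112268; start (x,ẋ)=(-0.354725, -1.614863) → end (x,ẋ)=(-1.175266, -4.643498)

1 0.5970 -0.3547 -1.6149
2 0.8790 -1.1753 -4.6435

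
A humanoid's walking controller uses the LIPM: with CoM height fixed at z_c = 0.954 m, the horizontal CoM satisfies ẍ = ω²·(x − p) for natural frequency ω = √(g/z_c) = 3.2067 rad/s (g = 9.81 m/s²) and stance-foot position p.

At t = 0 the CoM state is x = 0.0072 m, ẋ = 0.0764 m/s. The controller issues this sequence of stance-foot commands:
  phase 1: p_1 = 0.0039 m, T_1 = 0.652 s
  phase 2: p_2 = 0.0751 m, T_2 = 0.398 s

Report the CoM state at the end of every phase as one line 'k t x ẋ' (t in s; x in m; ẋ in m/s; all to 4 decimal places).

phase 1: p=0.0039, T=0.652, ωT=2.090768, cosh=4.107361, sinh=3.983769; start (x,ẋ)=(0.007200, 0.076400) → end (x,ẋ)=(0.112368, 0.355959)
phase 2: p=0.0751, T=0.398, ωT=1.276267, cosh=1.931157, sinh=1.652080; start (x,ẋ)=(0.112368, 0.355959) → end (x,ẋ)=(0.330459, 0.884849)

1 0.6520 0.1124 0.3560
2 1.0500 0.3305 0.8848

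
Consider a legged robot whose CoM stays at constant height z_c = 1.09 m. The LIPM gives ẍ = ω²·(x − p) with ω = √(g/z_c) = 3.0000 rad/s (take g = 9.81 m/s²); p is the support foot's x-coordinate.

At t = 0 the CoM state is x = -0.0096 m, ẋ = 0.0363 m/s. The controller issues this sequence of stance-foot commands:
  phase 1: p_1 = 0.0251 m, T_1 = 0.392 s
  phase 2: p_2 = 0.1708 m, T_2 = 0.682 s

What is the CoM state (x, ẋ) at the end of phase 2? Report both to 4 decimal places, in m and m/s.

x = -0.6866, ẋ = -2.5100

phase 1: p=0.0251, T=0.392, ωT=1.176000, cosh=1.774947, sinh=1.466436; start (x,ẋ)=(-0.009600, 0.036300) → end (x,ẋ)=(-0.018747, -0.088225)
phase 2: p=0.1708, T=0.682, ωT=2.046000, cosh=3.933071, sinh=3.803820; start (x,ẋ)=(-0.018747, -0.088225) → end (x,ẋ)=(-0.686566, -2.510003)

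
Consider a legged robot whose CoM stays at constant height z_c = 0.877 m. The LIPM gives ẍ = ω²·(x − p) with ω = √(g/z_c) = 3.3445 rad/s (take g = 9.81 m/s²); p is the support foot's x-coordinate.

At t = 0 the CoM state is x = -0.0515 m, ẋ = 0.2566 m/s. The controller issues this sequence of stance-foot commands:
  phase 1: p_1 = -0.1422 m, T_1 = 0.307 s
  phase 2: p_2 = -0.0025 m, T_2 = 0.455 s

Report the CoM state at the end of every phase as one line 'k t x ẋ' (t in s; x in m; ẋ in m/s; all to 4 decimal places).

1 0.3070 0.0940 0.7733
2 0.7620 0.7334 2.5595

phase 1: p=-0.1422, T=0.307, ωT=1.026761, cosh=1.575087, sinh=1.216922; start (x,ẋ)=(-0.051500, 0.256600) → end (x,ẋ)=(0.094026, 0.773316)
phase 2: p=-0.0025, T=0.455, ωT=1.521748, cosh=2.399276, sinh=2.180946; start (x,ẋ)=(0.094026, 0.773316) → end (x,ẋ)=(0.733372, 2.559478)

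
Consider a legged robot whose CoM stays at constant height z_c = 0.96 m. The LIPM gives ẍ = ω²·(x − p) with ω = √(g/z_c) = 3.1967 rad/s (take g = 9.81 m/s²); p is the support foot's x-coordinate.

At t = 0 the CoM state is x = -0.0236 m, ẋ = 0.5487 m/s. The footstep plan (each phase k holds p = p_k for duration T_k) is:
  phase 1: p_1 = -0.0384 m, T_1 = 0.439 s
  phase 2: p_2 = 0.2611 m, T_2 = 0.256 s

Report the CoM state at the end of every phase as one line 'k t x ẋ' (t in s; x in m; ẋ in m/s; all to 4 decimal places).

phase 1: p=-0.0384, T=0.439, ωT=1.403351, cosh=2.157292, sinh=1.911521; start (x,ẋ)=(-0.023600, 0.548700) → end (x,ẋ)=(0.321632, 1.274143)
phase 2: p=0.2611, T=0.256, ωT=0.818355, cosh=1.353963, sinh=0.912806; start (x,ẋ)=(0.321632, 1.274143) → end (x,ẋ)=(0.706885, 1.901773)

1 0.4390 0.3216 1.2741
2 0.6950 0.7069 1.9018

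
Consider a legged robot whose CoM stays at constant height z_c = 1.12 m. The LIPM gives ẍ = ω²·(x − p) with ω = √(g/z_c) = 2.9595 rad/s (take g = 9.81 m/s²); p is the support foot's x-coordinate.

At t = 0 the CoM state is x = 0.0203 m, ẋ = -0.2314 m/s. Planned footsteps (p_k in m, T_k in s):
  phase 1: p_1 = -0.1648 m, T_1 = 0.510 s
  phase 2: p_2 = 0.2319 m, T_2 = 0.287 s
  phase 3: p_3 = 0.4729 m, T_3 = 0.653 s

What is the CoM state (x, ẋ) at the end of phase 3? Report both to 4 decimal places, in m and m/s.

x = 0.3147, ẋ = -0.3028

phase 1: p=-0.1648, T=0.510, ωT=1.509345, cosh=2.372411, sinh=2.151356; start (x,ẋ)=(0.020300, -0.231400) → end (x,ẋ)=(0.106121, 0.629544)
phase 2: p=0.2319, T=0.287, ωT=0.849376, cosh=1.382935, sinh=0.955254; start (x,ẋ)=(0.106121, 0.629544) → end (x,ẋ)=(0.261157, 0.515033)
phase 3: p=0.4729, T=0.653, ωT=1.932554, cosh=3.525952, sinh=3.381174; start (x,ẋ)=(0.261157, 0.515033) → end (x,ẋ)=(0.314721, -0.302839)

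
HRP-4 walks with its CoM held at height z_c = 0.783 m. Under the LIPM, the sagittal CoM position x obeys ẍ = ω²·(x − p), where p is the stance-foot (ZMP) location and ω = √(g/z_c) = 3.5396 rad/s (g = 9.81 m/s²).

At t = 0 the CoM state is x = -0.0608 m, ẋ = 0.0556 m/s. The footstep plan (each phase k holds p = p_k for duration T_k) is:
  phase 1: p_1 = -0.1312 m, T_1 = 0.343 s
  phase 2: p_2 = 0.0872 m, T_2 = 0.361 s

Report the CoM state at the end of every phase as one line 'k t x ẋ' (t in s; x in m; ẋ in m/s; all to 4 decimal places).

phase 1: p=-0.1312, T=0.343, ωT=1.214083, cosh=1.832093, sinh=1.535111; start (x,ẋ)=(-0.060800, 0.055600) → end (x,ẋ)=(0.021893, 0.484395)
phase 2: p=0.0872, T=0.361, ωT=1.277796, cosh=1.933685, sinh=1.655035; start (x,ẋ)=(0.021893, 0.484395) → end (x,ẋ)=(0.187409, 0.554089)

1 0.3430 0.0219 0.4844
2 0.7040 0.1874 0.5541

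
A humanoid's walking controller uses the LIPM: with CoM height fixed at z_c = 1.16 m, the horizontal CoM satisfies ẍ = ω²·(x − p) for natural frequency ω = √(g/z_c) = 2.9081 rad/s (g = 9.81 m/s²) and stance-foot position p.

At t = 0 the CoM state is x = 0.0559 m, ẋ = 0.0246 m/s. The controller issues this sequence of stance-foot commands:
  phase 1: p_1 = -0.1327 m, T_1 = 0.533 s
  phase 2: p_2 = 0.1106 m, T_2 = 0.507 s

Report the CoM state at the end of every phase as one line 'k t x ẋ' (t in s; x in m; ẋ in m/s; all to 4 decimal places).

1 0.5330 0.3506 1.2944
2 1.0400 1.5837 4.4203

phase 1: p=-0.1327, T=0.533, ωT=1.550017, cosh=2.461898, sinh=2.249654; start (x,ẋ)=(0.055900, 0.024600) → end (x,ẋ)=(0.350644, 1.294425)
phase 2: p=0.1106, T=0.507, ωT=1.474407, cosh=2.298679, sinh=2.069764; start (x,ẋ)=(0.350644, 1.294425) → end (x,ẋ)=(1.583657, 4.420312)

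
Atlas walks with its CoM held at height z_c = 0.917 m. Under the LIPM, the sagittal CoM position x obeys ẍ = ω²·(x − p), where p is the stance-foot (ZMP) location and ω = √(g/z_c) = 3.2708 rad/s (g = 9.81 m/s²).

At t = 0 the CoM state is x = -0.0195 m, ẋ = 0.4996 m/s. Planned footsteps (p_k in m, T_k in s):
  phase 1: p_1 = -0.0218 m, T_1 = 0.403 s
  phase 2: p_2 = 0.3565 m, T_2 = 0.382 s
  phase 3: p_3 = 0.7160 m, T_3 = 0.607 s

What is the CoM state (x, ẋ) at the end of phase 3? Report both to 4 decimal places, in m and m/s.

phase 1: p=-0.0218, T=0.403, ωT=1.318132, cosh=2.002036, sinh=1.734401; start (x,ẋ)=(-0.019500, 0.499600) → end (x,ẋ)=(0.247727, 1.013265)
phase 2: p=0.3565, T=0.382, ωT=1.249446, cosh=1.887536, sinh=1.600872; start (x,ẋ)=(0.247727, 1.013265) → end (x,ẋ)=(0.647122, 1.343022)
phase 3: p=0.7160, T=0.607, ωT=1.985376, cosh=3.709555, sinh=3.572226; start (x,ẋ)=(0.647122, 1.343022) → end (x,ẋ)=(1.927285, 4.177244)

x = 1.9273, ẋ = 4.1772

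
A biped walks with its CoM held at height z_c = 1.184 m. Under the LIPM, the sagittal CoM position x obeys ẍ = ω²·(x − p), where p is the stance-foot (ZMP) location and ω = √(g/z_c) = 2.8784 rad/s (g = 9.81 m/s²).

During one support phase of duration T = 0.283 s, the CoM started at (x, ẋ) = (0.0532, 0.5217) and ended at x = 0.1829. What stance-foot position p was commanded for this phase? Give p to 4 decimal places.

p = 0.1525

ωT = 2.8784·0.283 = 0.814587; cosh(ωT) = 1.350533, sinh(ωT) = 0.907711
x(T) = p + (x₀−p)·cosh(ωT) + (ẋ₀/ω)·sinh(ωT) ⇒ p·(1 − cosh) = x(T) − x₀·cosh − (ẋ₀/ω)·sinh
numerator   = 0.1829 − (0.0532)·1.350533 − (0.5217/2.8784)·0.907711 = -0.053468
denominator = 1 − 1.350533 = -0.350533
p = -0.053468 / -0.350533 = 0.1525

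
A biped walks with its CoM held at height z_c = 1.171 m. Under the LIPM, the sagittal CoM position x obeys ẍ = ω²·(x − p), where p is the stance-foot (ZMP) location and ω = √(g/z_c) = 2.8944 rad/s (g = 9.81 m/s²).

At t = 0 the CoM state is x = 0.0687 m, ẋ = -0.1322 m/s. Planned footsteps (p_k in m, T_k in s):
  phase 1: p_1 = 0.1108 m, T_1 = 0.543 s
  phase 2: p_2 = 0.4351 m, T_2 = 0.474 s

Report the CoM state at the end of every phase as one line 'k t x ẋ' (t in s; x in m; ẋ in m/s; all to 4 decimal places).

phase 1: p=0.1108, T=0.543, ωT=1.571659, cosh=2.511165, sinh=2.303465; start (x,ẋ)=(0.068700, -0.132200) → end (x,ẋ)=(-0.100129, -0.612663)
phase 2: p=0.4351, T=0.474, ωT=1.371946, cosh=2.098314, sinh=1.844701; start (x,ẋ)=(-0.100129, -0.612663) → end (x,ẋ)=(-1.078451, -4.143311)

1 0.5430 -0.1001 -0.6127
2 1.0170 -1.0785 -4.1433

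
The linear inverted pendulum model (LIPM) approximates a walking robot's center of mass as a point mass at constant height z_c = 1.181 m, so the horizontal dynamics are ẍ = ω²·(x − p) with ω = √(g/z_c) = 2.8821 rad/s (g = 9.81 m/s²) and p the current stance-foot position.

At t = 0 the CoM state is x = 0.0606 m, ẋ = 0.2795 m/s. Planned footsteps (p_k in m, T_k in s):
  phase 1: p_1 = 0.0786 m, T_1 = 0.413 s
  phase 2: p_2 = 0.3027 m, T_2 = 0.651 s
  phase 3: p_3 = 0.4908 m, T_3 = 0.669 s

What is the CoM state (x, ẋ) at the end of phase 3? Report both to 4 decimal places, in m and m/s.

phase 1: p=0.0786, T=0.413, ωT=1.190307, cosh=1.796110, sinh=1.491982; start (x,ẋ)=(0.060600, 0.279500) → end (x,ẋ)=(0.190959, 0.424612)
phase 2: p=0.3027, T=0.651, ωT=1.876247, cosh=3.341060, sinh=3.187896; start (x,ẋ)=(0.190959, 0.424612) → end (x,ẋ)=(0.399032, 0.391999)
phase 3: p=0.4908, T=0.669, ωT=1.928125, cosh=3.511012, sinh=3.365592; start (x,ẋ)=(0.399032, 0.391999) → end (x,ẋ)=(0.626359, 0.486161)

x = 0.6264, ẋ = 0.4862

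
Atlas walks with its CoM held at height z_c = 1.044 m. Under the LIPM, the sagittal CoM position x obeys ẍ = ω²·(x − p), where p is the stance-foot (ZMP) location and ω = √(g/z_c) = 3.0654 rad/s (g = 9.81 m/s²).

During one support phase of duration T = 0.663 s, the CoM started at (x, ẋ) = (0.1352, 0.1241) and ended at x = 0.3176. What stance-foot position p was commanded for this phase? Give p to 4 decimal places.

p = 0.1246

ωT = 3.0654·0.663 = 2.032360; cosh(ωT) = 3.881552, sinh(ωT) = 3.750526
x(T) = p + (x₀−p)·cosh(ωT) + (ẋ₀/ω)·sinh(ωT) ⇒ p·(1 − cosh) = x(T) − x₀·cosh − (ẋ₀/ω)·sinh
numerator   = 0.3176 − (0.1352)·3.881552 − (0.1241/3.0654)·3.750526 = -0.359023
denominator = 1 − 3.881552 = -2.881552
p = -0.359023 / -2.881552 = 0.1246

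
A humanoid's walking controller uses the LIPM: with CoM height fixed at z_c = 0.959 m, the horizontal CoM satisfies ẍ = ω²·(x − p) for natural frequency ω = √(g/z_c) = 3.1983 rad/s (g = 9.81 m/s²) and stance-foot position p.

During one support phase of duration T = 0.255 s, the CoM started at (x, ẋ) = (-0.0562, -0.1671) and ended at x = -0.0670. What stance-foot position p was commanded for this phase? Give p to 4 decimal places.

ωT = 3.1983·0.255 = 0.815567; cosh(ωT) = 1.351422, sinh(ωT) = 0.909034
x(T) = p + (x₀−p)·cosh(ωT) + (ẋ₀/ω)·sinh(ωT) ⇒ p·(1 − cosh) = x(T) − x₀·cosh − (ẋ₀/ω)·sinh
numerator   = -0.0670 − (-0.0562)·1.351422 − (-0.1671/3.1983)·0.909034 = 0.056444
denominator = 1 − 1.351422 = -0.351422
p = 0.056444 / -0.351422 = -0.1606

p = -0.1606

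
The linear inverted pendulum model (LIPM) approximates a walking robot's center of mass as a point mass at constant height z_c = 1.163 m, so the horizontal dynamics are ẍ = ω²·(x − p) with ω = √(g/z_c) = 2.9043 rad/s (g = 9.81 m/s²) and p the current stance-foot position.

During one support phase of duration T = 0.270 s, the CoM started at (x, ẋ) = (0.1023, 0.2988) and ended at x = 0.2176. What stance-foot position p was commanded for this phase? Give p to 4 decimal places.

ωT = 2.9043·0.270 = 0.784161; cosh(ωT) = 1.323535, sinh(ωT) = 0.867033
x(T) = p + (x₀−p)·cosh(ωT) + (ẋ₀/ω)·sinh(ωT) ⇒ p·(1 − cosh) = x(T) − x₀·cosh − (ẋ₀/ω)·sinh
numerator   = 0.2176 − (0.1023)·1.323535 − (0.2988/2.9043)·0.867033 = -0.007000
denominator = 1 − 1.323535 = -0.323535
p = -0.007000 / -0.323535 = 0.0216

p = 0.0216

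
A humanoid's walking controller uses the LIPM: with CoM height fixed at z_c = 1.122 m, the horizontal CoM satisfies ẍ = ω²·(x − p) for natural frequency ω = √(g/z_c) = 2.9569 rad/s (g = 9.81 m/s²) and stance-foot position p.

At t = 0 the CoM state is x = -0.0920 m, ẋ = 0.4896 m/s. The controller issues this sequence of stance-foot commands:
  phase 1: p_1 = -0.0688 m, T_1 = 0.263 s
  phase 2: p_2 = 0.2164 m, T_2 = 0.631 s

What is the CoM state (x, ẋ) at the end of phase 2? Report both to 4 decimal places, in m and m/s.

x = 0.2673, ẋ = 0.3208

phase 1: p=-0.0688, T=0.263, ωT=0.777665, cosh=1.317931, sinh=0.858453; start (x,ẋ)=(-0.092000, 0.489600) → end (x,ẋ)=(0.042766, 0.586369)
phase 2: p=0.2164, T=0.631, ωT=1.865804, cosh=3.307950, sinh=3.153178; start (x,ẋ)=(0.042766, 0.586369) → end (x,ẋ)=(0.267318, 0.320776)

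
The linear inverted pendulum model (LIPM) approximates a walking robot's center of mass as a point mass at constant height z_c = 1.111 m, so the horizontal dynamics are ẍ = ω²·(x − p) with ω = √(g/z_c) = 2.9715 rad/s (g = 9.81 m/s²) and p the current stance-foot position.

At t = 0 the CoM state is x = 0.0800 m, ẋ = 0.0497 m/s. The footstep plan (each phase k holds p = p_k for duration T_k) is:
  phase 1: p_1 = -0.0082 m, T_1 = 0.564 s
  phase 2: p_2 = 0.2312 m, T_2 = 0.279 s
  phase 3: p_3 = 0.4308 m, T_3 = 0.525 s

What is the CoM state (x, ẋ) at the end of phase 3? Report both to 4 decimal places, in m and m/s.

x = 1.6761, ẋ = 3.8868

phase 1: p=-0.0082, T=0.564, ωT=1.675926, cosh=2.765438, sinh=2.578303; start (x,ẋ)=(0.080000, 0.049700) → end (x,ẋ)=(0.278835, 0.813180)
phase 2: p=0.2312, T=0.279, ωT=0.829049, cosh=1.363801, sinh=0.927337; start (x,ẋ)=(0.278835, 0.813180) → end (x,ẋ)=(0.549940, 1.240279)
phase 3: p=0.4308, T=0.525, ωT=1.560037, cosh=2.484564, sinh=2.274436; start (x,ẋ)=(0.549940, 1.240279) → end (x,ẋ)=(1.676140, 3.886756)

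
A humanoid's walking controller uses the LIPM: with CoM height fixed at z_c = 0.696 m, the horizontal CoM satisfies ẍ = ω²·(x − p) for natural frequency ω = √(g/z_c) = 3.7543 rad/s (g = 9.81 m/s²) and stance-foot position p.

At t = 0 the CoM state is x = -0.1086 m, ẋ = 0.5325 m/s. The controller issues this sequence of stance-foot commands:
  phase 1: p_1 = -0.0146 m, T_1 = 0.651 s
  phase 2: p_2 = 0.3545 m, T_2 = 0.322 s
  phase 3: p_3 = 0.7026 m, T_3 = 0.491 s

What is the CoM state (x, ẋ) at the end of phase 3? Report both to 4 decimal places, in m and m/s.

phase 1: p=-0.0146, T=0.651, ωT=2.444049, cosh=5.803201, sinh=5.716392; start (x,ẋ)=(-0.108600, 0.532500) → end (x,ẋ)=(0.250697, 1.072866)
phase 2: p=0.3545, T=0.322, ωT=1.208885, cosh=1.824138, sinh=1.525608; start (x,ẋ)=(0.250697, 1.072866) → end (x,ẋ)=(0.601122, 1.362515)
phase 3: p=0.7026, T=0.491, ωT=1.843361, cosh=3.238011, sinh=3.079727; start (x,ẋ)=(0.601122, 1.362515) → end (x,ẋ)=(1.491710, 3.238526)

x = 1.4917, ẋ = 3.2385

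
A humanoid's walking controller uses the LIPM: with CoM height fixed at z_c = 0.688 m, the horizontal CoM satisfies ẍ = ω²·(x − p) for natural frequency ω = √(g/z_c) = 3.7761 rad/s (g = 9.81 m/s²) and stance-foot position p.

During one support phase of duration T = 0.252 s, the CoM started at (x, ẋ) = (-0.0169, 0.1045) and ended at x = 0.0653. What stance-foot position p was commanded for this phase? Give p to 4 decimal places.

p = -0.1229

ωT = 3.7761·0.252 = 0.951577; cosh(ωT) = 1.487961, sinh(ωT) = 1.101830
x(T) = p + (x₀−p)·cosh(ωT) + (ẋ₀/ω)·sinh(ωT) ⇒ p·(1 − cosh) = x(T) − x₀·cosh − (ẋ₀/ω)·sinh
numerator   = 0.0653 − (-0.0169)·1.487961 − (0.1045/3.7761)·1.101830 = 0.059954
denominator = 1 − 1.487961 = -0.487961
p = 0.059954 / -0.487961 = -0.1229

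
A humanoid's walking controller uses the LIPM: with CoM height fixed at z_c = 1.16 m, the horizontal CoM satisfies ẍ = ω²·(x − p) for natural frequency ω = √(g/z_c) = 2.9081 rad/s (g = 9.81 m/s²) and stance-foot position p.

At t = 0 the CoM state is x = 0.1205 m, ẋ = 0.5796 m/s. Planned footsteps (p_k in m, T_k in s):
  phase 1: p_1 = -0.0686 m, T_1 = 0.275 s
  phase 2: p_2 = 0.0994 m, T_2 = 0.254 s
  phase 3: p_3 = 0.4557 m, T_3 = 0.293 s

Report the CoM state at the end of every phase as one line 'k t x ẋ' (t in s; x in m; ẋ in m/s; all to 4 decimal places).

1 0.2750 0.3612 1.2632
2 0.5290 0.7868 2.2387
3 0.8220 1.6526 4.0251

phase 1: p=-0.0686, T=0.275, ωT=0.799728, cosh=1.337193, sinh=0.887742; start (x,ẋ)=(0.120500, 0.579600) → end (x,ẋ)=(0.361195, 1.263225)
phase 2: p=0.0994, T=0.254, ωT=0.738657, cosh=1.285439, sinh=0.807684; start (x,ẋ)=(0.361195, 1.263225) → end (x,ẋ)=(0.786765, 2.238710)
phase 3: p=0.4557, T=0.293, ωT=0.852073, cosh=1.385516, sinh=0.958986; start (x,ẋ)=(0.786765, 2.238710) → end (x,ẋ)=(1.652641, 4.025052)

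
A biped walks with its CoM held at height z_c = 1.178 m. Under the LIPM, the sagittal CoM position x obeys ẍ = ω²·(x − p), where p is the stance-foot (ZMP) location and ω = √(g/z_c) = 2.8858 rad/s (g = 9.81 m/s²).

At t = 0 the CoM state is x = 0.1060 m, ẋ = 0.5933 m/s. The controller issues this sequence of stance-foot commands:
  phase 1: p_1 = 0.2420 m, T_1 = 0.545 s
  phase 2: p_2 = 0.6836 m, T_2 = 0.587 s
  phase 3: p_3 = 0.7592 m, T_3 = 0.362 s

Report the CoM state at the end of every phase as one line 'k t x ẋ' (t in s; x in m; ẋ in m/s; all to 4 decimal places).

phase 1: p=0.2420, T=0.545, ωT=1.572761, cosh=2.513705, sinh=2.306233; start (x,ẋ)=(0.106000, 0.593300) → end (x,ẋ)=(0.374281, 0.586256)
phase 2: p=0.6836, T=0.587, ωT=1.693965, cosh=2.812399, sinh=2.628610; start (x,ẋ)=(0.374281, 0.586256) → end (x,ẋ)=(0.347680, -0.697594)
phase 3: p=0.7592, T=0.362, ωT=1.044660, cosh=1.597121, sinh=1.245310; start (x,ẋ)=(0.347680, -0.697594) → end (x,ẋ)=(-0.199080, -2.593027)

1 0.5450 0.3743 0.5863
2 1.1320 0.3477 -0.6976
3 1.4940 -0.1991 -2.5930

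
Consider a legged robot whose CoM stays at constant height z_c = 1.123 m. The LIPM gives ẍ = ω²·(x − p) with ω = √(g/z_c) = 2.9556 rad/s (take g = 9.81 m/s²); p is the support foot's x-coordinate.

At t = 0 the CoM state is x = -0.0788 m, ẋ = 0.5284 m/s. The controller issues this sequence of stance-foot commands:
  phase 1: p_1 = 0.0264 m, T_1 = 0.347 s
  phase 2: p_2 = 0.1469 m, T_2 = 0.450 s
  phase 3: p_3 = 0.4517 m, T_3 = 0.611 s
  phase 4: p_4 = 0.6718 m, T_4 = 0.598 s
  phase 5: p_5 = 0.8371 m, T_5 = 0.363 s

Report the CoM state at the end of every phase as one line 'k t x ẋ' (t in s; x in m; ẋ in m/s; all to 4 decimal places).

1 0.3470 0.0781 0.4537
2 0.7970 0.2776 0.5601
3 1.4080 0.4688 0.2271
4 2.0060 0.2785 -1.0211
5 2.3690 -0.5209 -3.7984

phase 1: p=0.0264, T=0.347, ωT=1.025593, cosh=1.573666, sinh=1.215083; start (x,ẋ)=(-0.078800, 0.528400) → end (x,ẋ)=(0.078082, 0.453721)
phase 2: p=0.1469, T=0.450, ωT=1.330020, cosh=2.022795, sinh=1.758324; start (x,ẋ)=(0.078082, 0.453721) → end (x,ẋ)=(0.277619, 0.560143)
phase 3: p=0.4517, T=0.611, ωT=1.805872, cosh=3.124802, sinh=2.960471; start (x,ẋ)=(0.277619, 0.560143) → end (x,ẋ)=(0.468799, 0.227136)
phase 4: p=0.6718, T=0.598, ωT=1.767449, cosh=3.013331, sinh=2.842563; start (x,ẋ)=(0.468799, 0.227136) → end (x,ẋ)=(0.278538, -1.021077)
phase 5: p=0.8371, T=0.363, ωT=1.072883, cosh=1.632909, sinh=1.290887; start (x,ẋ)=(0.278538, -1.021077) → end (x,ẋ)=(-0.520945, -3.798432)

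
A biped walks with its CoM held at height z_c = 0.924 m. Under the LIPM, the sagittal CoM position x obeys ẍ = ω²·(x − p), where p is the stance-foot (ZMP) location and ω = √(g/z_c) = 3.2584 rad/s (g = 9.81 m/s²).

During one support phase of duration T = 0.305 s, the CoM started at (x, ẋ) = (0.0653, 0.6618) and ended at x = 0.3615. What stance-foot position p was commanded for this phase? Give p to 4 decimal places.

ωT = 3.2584·0.305 = 0.993812; cosh(ωT) = 1.535838, sinh(ωT) = 1.165675
x(T) = p + (x₀−p)·cosh(ωT) + (ẋ₀/ω)·sinh(ωT) ⇒ p·(1 − cosh) = x(T) − x₀·cosh − (ẋ₀/ω)·sinh
numerator   = 0.3615 − (0.0653)·1.535838 − (0.6618/3.2584)·1.165675 = 0.024454
denominator = 1 − 1.535838 = -0.535838
p = 0.024454 / -0.535838 = -0.0456

p = -0.0456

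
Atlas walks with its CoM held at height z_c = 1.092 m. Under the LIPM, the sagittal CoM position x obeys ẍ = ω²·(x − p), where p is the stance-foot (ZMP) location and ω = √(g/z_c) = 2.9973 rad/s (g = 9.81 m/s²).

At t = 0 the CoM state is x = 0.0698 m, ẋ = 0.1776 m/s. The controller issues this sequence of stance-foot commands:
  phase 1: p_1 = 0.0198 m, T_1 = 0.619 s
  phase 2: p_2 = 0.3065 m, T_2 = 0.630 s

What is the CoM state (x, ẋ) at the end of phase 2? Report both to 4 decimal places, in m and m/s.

x = 1.6455, ẋ = 4.1439

phase 1: p=0.0198, T=0.619, ωT=1.855329, cosh=3.275101, sinh=3.118699; start (x,ẋ)=(0.069800, 0.177600) → end (x,ẋ)=(0.368348, 1.049042)
phase 2: p=0.3065, T=0.630, ωT=1.888299, cosh=3.379724, sinh=3.228395; start (x,ẋ)=(0.368348, 1.049042) → end (x,ẋ)=(1.645454, 4.143945)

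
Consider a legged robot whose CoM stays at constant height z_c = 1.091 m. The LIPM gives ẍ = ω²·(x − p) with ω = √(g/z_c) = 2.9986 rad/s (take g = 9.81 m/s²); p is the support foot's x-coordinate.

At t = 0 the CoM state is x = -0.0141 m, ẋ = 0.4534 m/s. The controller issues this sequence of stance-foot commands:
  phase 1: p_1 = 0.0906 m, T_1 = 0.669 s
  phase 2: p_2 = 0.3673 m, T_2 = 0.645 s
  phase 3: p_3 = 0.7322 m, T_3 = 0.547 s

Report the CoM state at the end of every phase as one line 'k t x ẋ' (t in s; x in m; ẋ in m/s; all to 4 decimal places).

phase 1: p=0.0906, T=0.669, ωT=2.006063, cosh=3.784256, sinh=3.649739; start (x,ẋ)=(-0.014100, 0.453400) → end (x,ẋ)=(0.246243, 0.569934)
phase 2: p=0.3673, T=0.645, ωT=1.934097, cosh=3.531175, sinh=3.386620; start (x,ẋ)=(0.246243, 0.569934) → end (x,ẋ)=(0.583510, 0.783189)
phase 3: p=0.7322, T=0.547, ωT=1.640234, cosh=2.675156, sinh=2.481221; start (x,ẋ)=(0.583510, 0.783189) → end (x,ẋ)=(0.982489, 0.988872)

1 0.6690 0.2462 0.5699
2 1.3140 0.5835 0.7832
3 1.8610 0.9825 0.9889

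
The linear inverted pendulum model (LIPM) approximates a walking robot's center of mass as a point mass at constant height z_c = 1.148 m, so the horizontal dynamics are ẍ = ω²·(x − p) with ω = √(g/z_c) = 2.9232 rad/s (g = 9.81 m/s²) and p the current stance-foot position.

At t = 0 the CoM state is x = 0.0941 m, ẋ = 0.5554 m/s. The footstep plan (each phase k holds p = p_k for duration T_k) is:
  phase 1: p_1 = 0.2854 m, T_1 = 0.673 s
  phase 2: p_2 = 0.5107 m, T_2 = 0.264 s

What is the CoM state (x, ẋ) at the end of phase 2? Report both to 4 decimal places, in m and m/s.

phase 1: p=0.2854, T=0.673, ωT=1.967314, cosh=3.645636, sinh=3.505804; start (x,ẋ)=(0.094100, 0.555400) → end (x,ẋ)=(0.254083, 0.064312)
phase 2: p=0.5107, T=0.264, ωT=0.771725, cosh=1.312855, sinh=0.850640; start (x,ẋ)=(0.254083, 0.064312) → end (x,ẋ)=(0.192514, -0.553669)

x = 0.1925, ẋ = -0.5537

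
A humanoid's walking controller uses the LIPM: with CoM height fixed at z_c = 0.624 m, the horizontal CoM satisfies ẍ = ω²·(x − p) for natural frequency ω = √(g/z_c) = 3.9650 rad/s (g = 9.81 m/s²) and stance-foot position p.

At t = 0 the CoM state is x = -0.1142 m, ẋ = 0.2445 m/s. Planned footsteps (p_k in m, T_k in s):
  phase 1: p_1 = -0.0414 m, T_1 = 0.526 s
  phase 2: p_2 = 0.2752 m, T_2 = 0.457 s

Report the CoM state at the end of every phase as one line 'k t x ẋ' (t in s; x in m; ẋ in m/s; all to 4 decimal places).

1 0.5260 -0.0946 -0.1446
2 0.9830 -0.9956 -4.8230

phase 1: p=-0.0414, T=0.526, ωT=2.085590, cosh=4.086786, sinh=3.962553; start (x,ẋ)=(-0.114200, 0.244500) → end (x,ẋ)=(-0.094569, -0.144579)
phase 2: p=0.2752, T=0.457, ωT=1.812005, cosh=3.143019, sinh=2.979692; start (x,ẋ)=(-0.094569, -0.144579) → end (x,ẋ)=(-0.995642, -4.823044)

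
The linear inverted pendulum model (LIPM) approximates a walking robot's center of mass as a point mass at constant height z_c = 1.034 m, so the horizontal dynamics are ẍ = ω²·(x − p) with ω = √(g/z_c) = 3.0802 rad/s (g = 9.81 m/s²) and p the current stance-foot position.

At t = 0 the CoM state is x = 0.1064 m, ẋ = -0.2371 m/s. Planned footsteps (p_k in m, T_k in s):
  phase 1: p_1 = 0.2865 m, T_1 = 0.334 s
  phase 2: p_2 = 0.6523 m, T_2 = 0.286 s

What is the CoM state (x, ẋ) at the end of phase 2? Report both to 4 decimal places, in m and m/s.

x = -0.7403, ẋ = -3.7755

phase 1: p=0.2865, T=0.334, ωT=1.028787, cosh=1.577555, sinh=1.220115; start (x,ẋ)=(0.106400, -0.237100) → end (x,ẋ)=(-0.091537, -1.050890)
phase 2: p=0.6523, T=0.286, ωT=0.880937, cosh=1.413777, sinh=0.999383; start (x,ẋ)=(-0.091537, -1.050890) → end (x,ẋ)=(-0.740285, -3.775476)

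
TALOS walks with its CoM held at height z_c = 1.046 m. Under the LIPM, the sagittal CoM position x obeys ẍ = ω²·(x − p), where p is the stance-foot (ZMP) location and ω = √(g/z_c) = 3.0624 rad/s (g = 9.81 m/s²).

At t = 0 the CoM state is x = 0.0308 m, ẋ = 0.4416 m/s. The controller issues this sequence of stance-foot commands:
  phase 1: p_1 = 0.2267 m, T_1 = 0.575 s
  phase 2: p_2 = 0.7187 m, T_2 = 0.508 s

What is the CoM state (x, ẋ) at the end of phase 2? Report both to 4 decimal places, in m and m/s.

x = -1.2176, ẋ = -5.5740

phase 1: p=0.2267, T=0.575, ωT=1.760880, cosh=2.994724, sinh=2.822831; start (x,ẋ)=(0.030800, 0.441600) → end (x,ẋ)=(0.047087, -0.371014)
phase 2: p=0.7187, T=0.508, ωT=1.555699, cosh=2.474720, sinh=2.263678; start (x,ẋ)=(0.047087, -0.371014) → end (x,ẋ)=(-1.217601, -5.573968)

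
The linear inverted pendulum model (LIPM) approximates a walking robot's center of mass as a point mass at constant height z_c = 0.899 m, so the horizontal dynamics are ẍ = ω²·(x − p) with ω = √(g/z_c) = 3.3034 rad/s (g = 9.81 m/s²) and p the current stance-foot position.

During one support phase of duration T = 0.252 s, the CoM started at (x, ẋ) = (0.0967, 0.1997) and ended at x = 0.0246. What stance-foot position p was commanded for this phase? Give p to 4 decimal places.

p = 0.4467

ωT = 3.3034·0.252 = 0.832457; cosh(ωT) = 1.366970, sinh(ωT) = 0.931990
x(T) = p + (x₀−p)·cosh(ωT) + (ẋ₀/ω)·sinh(ωT) ⇒ p·(1 − cosh) = x(T) − x₀·cosh − (ẋ₀/ω)·sinh
numerator   = 0.0246 − (0.0967)·1.366970 − (0.1997/3.3034)·0.931990 = -0.163927
denominator = 1 − 1.366970 = -0.366970
p = -0.163927 / -0.366970 = 0.4467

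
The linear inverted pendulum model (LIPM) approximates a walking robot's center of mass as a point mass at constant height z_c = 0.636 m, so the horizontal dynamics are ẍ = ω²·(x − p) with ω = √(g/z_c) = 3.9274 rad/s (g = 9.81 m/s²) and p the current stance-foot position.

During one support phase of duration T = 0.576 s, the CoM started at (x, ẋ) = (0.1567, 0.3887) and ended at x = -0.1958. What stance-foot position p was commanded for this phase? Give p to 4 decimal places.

p = 0.3701

ωT = 3.9274·0.576 = 2.262182; cosh(ωT) = 4.854075, sinh(ωT) = 4.749952
x(T) = p + (x₀−p)·cosh(ωT) + (ẋ₀/ω)·sinh(ωT) ⇒ p·(1 − cosh) = x(T) − x₀·cosh − (ẋ₀/ω)·sinh
numerator   = -0.1958 − (0.1567)·4.854075 − (0.3887/3.9274)·4.749952 = -1.426543
denominator = 1 − 4.854075 = -3.854075
p = -1.426543 / -3.854075 = 0.3701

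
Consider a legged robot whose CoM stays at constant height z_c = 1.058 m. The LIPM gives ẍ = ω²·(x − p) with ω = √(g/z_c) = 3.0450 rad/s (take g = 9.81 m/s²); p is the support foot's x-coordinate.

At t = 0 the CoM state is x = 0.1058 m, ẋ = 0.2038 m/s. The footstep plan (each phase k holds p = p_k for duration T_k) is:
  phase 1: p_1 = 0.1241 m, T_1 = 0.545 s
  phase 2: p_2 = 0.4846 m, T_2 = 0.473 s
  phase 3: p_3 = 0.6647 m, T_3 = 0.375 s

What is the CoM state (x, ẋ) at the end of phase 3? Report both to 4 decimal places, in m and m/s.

x = -0.3538, ẋ = -2.8396

phase 1: p=0.1241, T=0.545, ωT=1.659525, cosh=2.723521, sinh=2.533292; start (x,ẋ)=(0.105800, 0.203800) → end (x,ẋ)=(0.243811, 0.413890)
phase 2: p=0.4846, T=0.473, ωT=1.440285, cosh=2.229380, sinh=1.992519; start (x,ẋ)=(0.243811, 0.413890) → end (x,ẋ)=(0.218622, -0.538201)
phase 3: p=0.6647, T=0.375, ωT=1.141875, cosh=1.725928, sinh=1.406708; start (x,ẋ)=(0.218622, -0.538201) → end (x,ẋ)=(-0.353832, -2.839637)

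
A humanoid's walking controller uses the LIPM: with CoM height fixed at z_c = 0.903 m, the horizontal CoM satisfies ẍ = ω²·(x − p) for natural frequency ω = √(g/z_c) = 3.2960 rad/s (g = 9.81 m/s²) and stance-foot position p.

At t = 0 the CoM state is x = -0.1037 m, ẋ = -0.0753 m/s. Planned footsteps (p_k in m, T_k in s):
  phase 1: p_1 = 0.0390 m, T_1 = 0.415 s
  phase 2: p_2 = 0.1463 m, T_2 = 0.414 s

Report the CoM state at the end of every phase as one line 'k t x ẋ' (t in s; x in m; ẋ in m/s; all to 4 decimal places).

phase 1: p=0.0390, T=0.415, ωT=1.367840, cosh=2.090758, sinh=1.836102; start (x,ẋ)=(-0.103700, -0.075300) → end (x,ẋ)=(-0.301299, -1.021025)
phase 2: p=0.1463, T=0.414, ωT=1.364544, cosh=2.084718, sinh=1.829220; start (x,ẋ)=(-0.301299, -1.021025) → end (x,ẋ)=(-1.353467, -4.827169)

1 0.4150 -0.3013 -1.0210
2 0.8290 -1.3535 -4.8272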